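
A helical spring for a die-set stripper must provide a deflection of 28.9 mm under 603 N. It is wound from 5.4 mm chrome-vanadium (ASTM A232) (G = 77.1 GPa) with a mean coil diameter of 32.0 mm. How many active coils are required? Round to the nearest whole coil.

Required rate k = F/δ = 603/28.9 = 20.865 N/mm
N_a = Gd⁴/(8D³k) = (77.1×10³ × 5.4⁴)/(8 × 32.0³ × 20.865)
    = 6.55586e+07 / 5.46965e+06 = 11.99 → 12 coils

12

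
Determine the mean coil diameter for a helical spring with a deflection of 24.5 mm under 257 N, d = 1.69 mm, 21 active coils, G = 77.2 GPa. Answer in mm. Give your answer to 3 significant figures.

7.10 mm

Required rate k = F/δ = 257/24.5 = 10.49 N/mm
D = (Gd⁴/(8N_a·k))^(1/3) = (77.2×10³·1.69⁴/(8·21·10.49))^(1/3)
  = (357.345)^(1/3) = 7.0963 mm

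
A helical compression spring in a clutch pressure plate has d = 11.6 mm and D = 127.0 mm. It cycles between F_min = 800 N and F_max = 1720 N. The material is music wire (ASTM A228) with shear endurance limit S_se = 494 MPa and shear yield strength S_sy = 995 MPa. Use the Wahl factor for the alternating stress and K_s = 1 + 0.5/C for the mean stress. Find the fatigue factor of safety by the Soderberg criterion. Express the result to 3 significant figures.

C = D/d = 127.0/11.6 = 10.9483; K_W = (4C−1)/(4C−4)+0.615/C = 1.1316; K_s = 1+0.5/C = 1.0457
F_a = (F_max−F_min)/2 = 460 N; F_m = (F_max+F_min)/2 = 1260 N
τ_a = K_W·8F_aD/(πd³) = 1.1316 × 95.308 = 107.85 MPa
τ_m = K_s·8F_mD/(πd³) = 1.0457 × 261.06 = 272.98 MPa
Soderberg: 1/n_f = τ_a/S_se + τ_m/S_sy = 107.85/494 + 272.98/995 = 0.21831 + 0.27435 = 0.49267
n_f = 1/0.49267 = 2.03

2.03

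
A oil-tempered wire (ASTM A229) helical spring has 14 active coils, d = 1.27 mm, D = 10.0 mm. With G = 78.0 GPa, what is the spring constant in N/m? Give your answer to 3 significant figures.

1810 N/m

k = Gd⁴/(8D³N_a) = (78.0×10³ × 1.27⁴) / (8 × 10.0³ × 14)
  = 202913 / 112000 = 1.8117 N/mm = 1811.7 N/m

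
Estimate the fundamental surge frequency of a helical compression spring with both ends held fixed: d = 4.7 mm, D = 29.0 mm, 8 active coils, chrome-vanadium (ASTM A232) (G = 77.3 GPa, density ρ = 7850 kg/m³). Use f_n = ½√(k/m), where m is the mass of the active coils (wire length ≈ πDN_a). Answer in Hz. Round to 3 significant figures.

247 Hz

k = Gd⁴/(8D³N_a) = (77.3×10³)(4.7⁴)/(8·29.0³·8) = 24.166 N/mm = 24166 N/m
Wire length L = πDN_a = π·29.0·8 = 728.85 mm
m = ρ·(πd²/4)·L = 7850 × 17.349×10⁻⁶ m² × 0.72885 m = 0.099264 kg
f_n = ½√(k/m) = 0.5·√(24166/0.099264) = 0.5·√(2.4345e+05) = 246.7 Hz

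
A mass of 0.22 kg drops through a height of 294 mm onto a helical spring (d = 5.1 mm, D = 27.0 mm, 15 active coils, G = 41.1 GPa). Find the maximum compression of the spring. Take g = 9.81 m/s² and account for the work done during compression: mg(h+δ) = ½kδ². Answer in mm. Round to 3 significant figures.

10.6 mm

k = Gd⁴/(8D³N_a) = (41.1×10³)(5.1⁴)/(8·27.0³·15) = 11.772 N/mm
W = mg = 0.22 × 9.81 = 2.1582 N
½kδ² − Wδ − Wh = 0 → δ = (W + √(W² + 2kWh))/k
δ = (2.1582 + √(4.6578 + 14938.9))/11.772 = (2.1582 + 122.24)/11.772 = 10.568 mm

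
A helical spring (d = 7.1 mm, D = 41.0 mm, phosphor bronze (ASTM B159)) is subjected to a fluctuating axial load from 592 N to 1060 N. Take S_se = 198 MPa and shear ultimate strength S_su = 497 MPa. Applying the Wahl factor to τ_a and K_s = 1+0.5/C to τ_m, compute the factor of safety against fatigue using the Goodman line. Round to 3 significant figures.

C = D/d = 41.0/7.1 = 5.7746; K_W = (4C−1)/(4C−4)+0.615/C = 1.2636; K_s = 1+0.5/C = 1.0866
F_a = (F_max−F_min)/2 = 234 N; F_m = (F_max+F_min)/2 = 826 N
τ_a = K_W·8F_aD/(πd³) = 1.2636 × 68.26 = 86.252 MPa
τ_m = K_s·8F_mD/(πd³) = 1.0866 × 240.95 = 261.81 MPa
Goodman: 1/n_f = τ_a/S_se + τ_m/S_su = 86.252/198 + 261.81/497 = 0.43561 + 0.52679 = 0.9624
n_f = 1/0.9624 = 1.039

1.04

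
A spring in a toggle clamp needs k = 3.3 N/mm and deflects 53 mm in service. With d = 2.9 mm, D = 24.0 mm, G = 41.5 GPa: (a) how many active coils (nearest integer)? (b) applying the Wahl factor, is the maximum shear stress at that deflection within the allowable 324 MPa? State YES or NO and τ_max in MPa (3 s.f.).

(a) 8 coils; (b) NO, τ_max = 519 MPa

N_a = Gd⁴/(8D³k) = (41.5×10³)(2.9⁴)/(8·24.0³·3.3) = 8.043 → N_a = 8
Actual rate k = Gd⁴/(8D³·8) = 3.3176 N/mm
Working load F = kδ = 3.3176·53 = 175.83 N
C = 24.0/2.9 = 8.2759; K_W = (4C−1)/(4C−4)+0.615/C = 1.1774
τ_max = K_W·8FD/(πd³) = 1.1774·440.62 = 518.78 MPa
τ_max > 324 MPa → exceeds allowable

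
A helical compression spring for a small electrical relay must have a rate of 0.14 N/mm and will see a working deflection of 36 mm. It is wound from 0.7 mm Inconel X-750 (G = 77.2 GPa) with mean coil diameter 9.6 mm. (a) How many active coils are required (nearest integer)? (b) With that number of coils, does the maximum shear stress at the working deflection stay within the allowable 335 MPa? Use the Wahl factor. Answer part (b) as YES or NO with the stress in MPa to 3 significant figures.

(a) 19 coils; (b) NO, τ_max = 390 MPa

N_a = Gd⁴/(8D³k) = (77.2×10³)(0.7⁴)/(8·9.6³·0.14) = 18.71 → N_a = 19
Actual rate k = Gd⁴/(8D³·19) = 0.13783 N/mm
Working load F = kδ = 0.13783·36 = 4.962 N
C = 9.6/0.7 = 13.7143; K_W = (4C−1)/(4C−4)+0.615/C = 1.1038
τ_max = K_W·8FD/(πd³) = 1.1038·353.65 = 390.37 MPa
τ_max > 335 MPa → exceeds allowable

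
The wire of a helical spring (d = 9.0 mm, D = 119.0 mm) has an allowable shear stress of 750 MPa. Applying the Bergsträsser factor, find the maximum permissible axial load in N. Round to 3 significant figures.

C = D/d = 119.0/9.0 = 13.2222
K_B = (4C+2)/(4C−3) = 54.889/49.889 = 1.1002
τ_max = K·8FD/(πd³) → F_max = τ_allow·πd³/(8DK)
F_max = 750·π·9.0³/(8·119.0·1.1002) = 1.7177e+06/1047.4 = 1639.9 N

1640 N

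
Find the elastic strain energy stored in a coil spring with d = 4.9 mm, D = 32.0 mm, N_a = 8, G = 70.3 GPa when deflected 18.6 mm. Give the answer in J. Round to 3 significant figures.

3.34 J

k = Gd⁴/(8D³N_a) = (70.3×10³)(4.9⁴)/(8·32.0³·8) = 19.325 N/mm
U = ½kδ² = 0.5 × 19.325 × 18.6² = 3342.8 N·mm = 3.3428 J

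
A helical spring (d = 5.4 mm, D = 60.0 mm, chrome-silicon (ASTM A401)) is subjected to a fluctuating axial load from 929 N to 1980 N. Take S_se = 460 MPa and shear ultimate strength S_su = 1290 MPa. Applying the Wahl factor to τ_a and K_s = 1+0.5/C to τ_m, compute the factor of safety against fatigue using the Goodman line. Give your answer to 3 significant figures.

C = D/d = 60.0/5.4 = 11.1111; K_W = (4C−1)/(4C−4)+0.615/C = 1.1295; K_s = 1+0.5/C = 1.0450
F_a = (F_max−F_min)/2 = 525.5 N; F_m = (F_max+F_min)/2 = 1454.5 N
τ_a = K_W·8F_aD/(πd³) = 1.1295 × 509.9 = 575.94 MPa
τ_m = K_s·8F_mD/(πd³) = 1.0450 × 1411.3 = 1474.8 MPa
Goodman: 1/n_f = τ_a/S_se + τ_m/S_su = 575.94/460 + 1474.8/1290 = 1.25205 + 1.14327 = 2.3953
n_f = 1/2.3953 = 0.4175

0.417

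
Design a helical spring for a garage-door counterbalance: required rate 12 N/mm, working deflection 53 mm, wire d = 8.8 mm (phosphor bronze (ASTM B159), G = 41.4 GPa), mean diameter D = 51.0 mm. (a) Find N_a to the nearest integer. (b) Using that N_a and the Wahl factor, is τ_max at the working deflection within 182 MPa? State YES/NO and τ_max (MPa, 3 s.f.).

(a) 19 coils; (b) YES, τ_max = 157 MPa

N_a = Gd⁴/(8D³k) = (41.4×10³)(8.8⁴)/(8·51.0³·12) = 19.5 → N_a = 19
Actual rate k = Gd⁴/(8D³·19) = 12.313 N/mm
Working load F = kδ = 12.313·53 = 652.61 N
C = 51.0/8.8 = 5.7955; K_W = (4C−1)/(4C−4)+0.615/C = 1.2625
τ_max = K_W·8FD/(πd³) = 1.2625·124.37 = 157.02 MPa
τ_max ≤ 182 MPa → acceptable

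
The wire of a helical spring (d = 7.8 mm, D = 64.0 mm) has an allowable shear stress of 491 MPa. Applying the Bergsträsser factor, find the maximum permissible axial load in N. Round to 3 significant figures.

C = D/d = 64.0/7.8 = 8.2051
K_B = (4C+2)/(4C−3) = 34.821/29.821 = 1.1677
τ_max = K·8FD/(πd³) → F_max = τ_allow·πd³/(8DK)
F_max = 491·π·7.8³/(8·64.0·1.1677) = 7.3201e+05/597.85 = 1224.4 N

1220 N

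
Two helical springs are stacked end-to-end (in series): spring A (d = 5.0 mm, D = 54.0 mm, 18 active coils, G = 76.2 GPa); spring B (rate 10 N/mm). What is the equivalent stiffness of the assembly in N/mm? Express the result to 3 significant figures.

k_A = Gd⁴/(8D³N_a) = (76.2×10³)(5.0⁴)/(8·54.0³·18) = 2.1003 N/mm
Series: 1/k_eq = 1/2.1003 + 1/10 = 0.57611; k_eq = 1.7358 N/mm

1.74 N/mm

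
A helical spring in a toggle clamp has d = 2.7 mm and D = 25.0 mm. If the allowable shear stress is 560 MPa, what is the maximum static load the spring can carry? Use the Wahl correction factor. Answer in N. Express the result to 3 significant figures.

150 N

C = D/d = 25.0/2.7 = 9.2593
K_W = (4C−1)/(4C−4) + 0.615/C = 36.037/33.037 + 0.0664 = 1.1572
τ_max = K·8FD/(πd³) → F_max = τ_allow·πd³/(8DK)
F_max = 560·π·2.7³/(8·25.0·1.1572) = 34628/231.45 = 149.62 N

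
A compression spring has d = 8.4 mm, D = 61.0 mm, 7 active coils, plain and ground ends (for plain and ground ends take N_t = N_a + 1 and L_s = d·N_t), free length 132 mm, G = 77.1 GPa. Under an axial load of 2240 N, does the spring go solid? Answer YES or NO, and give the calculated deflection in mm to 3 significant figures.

YES, δ = 74.2 mm

k = Gd⁴/(8D³N_a) = (77.1×10³)(8.4⁴)/(8·61.0³·7) = 30.199 N/mm
N_t = 8; L_s = 8.4·8 = 67.2 mm; δ_solid = L₀ − L_s = 132 − 67.2 = 64.8 mm
δ = F/k = 2240/30.199 = 74.174 mm
δ ≥ δ_solid → spring goes solid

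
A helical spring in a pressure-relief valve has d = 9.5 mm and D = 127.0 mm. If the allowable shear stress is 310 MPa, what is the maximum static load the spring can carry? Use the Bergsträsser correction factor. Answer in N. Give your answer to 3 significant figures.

C = D/d = 127.0/9.5 = 13.3684
K_B = (4C+2)/(4C−3) = 55.474/50.474 = 1.0991
τ_max = K·8FD/(πd³) → F_max = τ_allow·πd³/(8DK)
F_max = 310·π·9.5³/(8·127.0·1.0991) = 8.3499e+05/1116.6 = 747.77 N

748 N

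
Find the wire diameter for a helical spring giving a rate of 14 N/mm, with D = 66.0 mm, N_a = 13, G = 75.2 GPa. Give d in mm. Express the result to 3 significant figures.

8.64 mm

d = (8D³N_a·k / G)^(1/4) = (8·66.0³·13·14 / (75.2×10³))^0.25
  = (5566.4)^0.25 = 8.6376 mm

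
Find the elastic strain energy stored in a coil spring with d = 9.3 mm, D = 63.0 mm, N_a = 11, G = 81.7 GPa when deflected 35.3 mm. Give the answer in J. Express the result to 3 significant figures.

17.3 J

k = Gd⁴/(8D³N_a) = (81.7×10³)(9.3⁴)/(8·63.0³·11) = 27.775 N/mm
U = ½kδ² = 0.5 × 27.775 × 35.3² = 17305 N·mm = 17.305 J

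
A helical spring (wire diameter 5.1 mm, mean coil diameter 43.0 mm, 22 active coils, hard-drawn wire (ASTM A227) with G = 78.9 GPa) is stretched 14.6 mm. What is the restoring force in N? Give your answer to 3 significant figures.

55.7 N

k = Gd⁴/(8D³N_a) = (78.9×10³)(5.1⁴)/(8·43.0³·22) = 3.8145 N/mm
F = k·δ = 3.8145 × 14.6 = 55.692 N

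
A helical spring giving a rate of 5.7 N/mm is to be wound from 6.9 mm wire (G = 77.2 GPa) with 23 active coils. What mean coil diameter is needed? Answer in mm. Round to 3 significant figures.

55.1 mm

D = (Gd⁴/(8N_a·k))^(1/3) = (77.2×10³·6.9⁴/(8·23·5.7))^(1/3)
  = (166848)^(1/3) = 55.0521 mm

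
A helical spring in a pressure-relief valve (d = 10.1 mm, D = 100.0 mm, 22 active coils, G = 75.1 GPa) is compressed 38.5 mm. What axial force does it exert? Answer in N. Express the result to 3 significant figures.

k = Gd⁴/(8D³N_a) = (75.1×10³)(10.1⁴)/(8·100.0³·22) = 4.4403 N/mm
F = k·δ = 4.4403 × 38.5 = 170.95 N

171 N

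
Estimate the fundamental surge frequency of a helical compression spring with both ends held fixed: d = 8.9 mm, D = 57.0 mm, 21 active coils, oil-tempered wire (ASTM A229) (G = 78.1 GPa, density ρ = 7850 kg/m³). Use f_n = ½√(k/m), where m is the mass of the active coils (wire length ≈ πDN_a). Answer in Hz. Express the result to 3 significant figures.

46.3 Hz

k = Gd⁴/(8D³N_a) = (78.1×10³)(8.9⁴)/(8·57.0³·21) = 15.75 N/mm = 15750 N/m
Wire length L = πDN_a = π·57.0·21 = 3760.5 mm
m = ρ·(πd²/4)·L = 7850 × 62.211×10⁻⁶ m² × 3.7605 m = 1.8365 kg
f_n = ½√(k/m) = 0.5·√(15750/1.8365) = 0.5·√(8576.2) = 46.304 Hz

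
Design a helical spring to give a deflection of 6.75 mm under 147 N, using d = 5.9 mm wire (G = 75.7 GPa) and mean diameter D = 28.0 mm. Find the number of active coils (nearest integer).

24

Required rate k = F/δ = 147/6.75 = 21.778 N/mm
N_a = Gd⁴/(8D³k) = (75.7×10³ × 5.9⁴)/(8 × 28.0³ × 21.778)
    = 9.17284e+07 / 3.82453e+06 = 23.98 → 24 coils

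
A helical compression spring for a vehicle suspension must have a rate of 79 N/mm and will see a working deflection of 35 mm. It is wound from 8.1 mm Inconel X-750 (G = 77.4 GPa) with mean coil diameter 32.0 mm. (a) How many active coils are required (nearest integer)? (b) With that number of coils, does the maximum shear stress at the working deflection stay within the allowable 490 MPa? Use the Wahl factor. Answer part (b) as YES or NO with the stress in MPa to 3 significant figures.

N_a = Gd⁴/(8D³k) = (77.4×10³)(8.1⁴)/(8·32.0³·79) = 16.09 → N_a = 16
Actual rate k = Gd⁴/(8D³·16) = 79.437 N/mm
Working load F = kδ = 79.437·35 = 2780.3 N
C = 32.0/8.1 = 3.9506; K_W = (4C−1)/(4C−4)+0.615/C = 1.4099
τ_max = K_W·8FD/(πd³) = 1.4099·426.31 = 601.03 MPa
τ_max > 490 MPa → exceeds allowable

(a) 16 coils; (b) NO, τ_max = 601 MPa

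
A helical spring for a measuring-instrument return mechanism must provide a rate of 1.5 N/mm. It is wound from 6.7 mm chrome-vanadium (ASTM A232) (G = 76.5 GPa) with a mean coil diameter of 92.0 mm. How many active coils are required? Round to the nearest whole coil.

16

N_a = Gd⁴/(8D³k) = (76.5×10³ × 6.7⁴)/(8 × 92.0³ × 1.5)
    = 1.54156e+08 / 9.34426e+06 = 16.5 → 16 coils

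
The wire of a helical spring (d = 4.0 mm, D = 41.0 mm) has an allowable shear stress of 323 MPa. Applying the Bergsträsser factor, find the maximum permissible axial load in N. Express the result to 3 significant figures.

175 N

C = D/d = 41.0/4.0 = 10.2500
K_B = (4C+2)/(4C−3) = 43.000/38.000 = 1.1316
τ_max = K·8FD/(πd³) → F_max = τ_allow·πd³/(8DK)
F_max = 323·π·4.0³/(8·41.0·1.1316) = 64943/371.16 = 174.97 N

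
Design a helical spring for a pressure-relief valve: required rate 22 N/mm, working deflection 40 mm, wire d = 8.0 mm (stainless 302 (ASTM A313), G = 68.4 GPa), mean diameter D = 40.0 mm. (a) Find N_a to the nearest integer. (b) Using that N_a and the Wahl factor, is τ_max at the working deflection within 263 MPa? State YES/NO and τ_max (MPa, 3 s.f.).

N_a = Gd⁴/(8D³k) = (68.4×10³)(8.0⁴)/(8·40.0³·22) = 24.87 → N_a = 25
Actual rate k = Gd⁴/(8D³·25) = 21.888 N/mm
Working load F = kδ = 21.888·40 = 875.52 N
C = 40.0/8.0 = 5.0000; K_W = (4C−1)/(4C−4)+0.615/C = 1.3105
τ_max = K_W·8FD/(πd³) = 1.3105·174.18 = 228.26 MPa
τ_max ≤ 263 MPa → acceptable

(a) 25 coils; (b) YES, τ_max = 228 MPa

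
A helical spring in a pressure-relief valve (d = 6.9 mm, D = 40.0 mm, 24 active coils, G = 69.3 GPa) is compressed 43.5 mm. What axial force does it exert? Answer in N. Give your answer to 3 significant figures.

k = Gd⁴/(8D³N_a) = (69.3×10³)(6.9⁴)/(8·40.0³·24) = 12.783 N/mm
F = k·δ = 12.783 × 43.5 = 556.08 N

556 N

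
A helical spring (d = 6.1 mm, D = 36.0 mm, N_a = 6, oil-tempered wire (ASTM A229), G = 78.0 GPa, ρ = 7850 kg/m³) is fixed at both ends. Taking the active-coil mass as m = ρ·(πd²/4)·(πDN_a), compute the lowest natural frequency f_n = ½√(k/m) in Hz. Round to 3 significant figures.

k = Gd⁴/(8D³N_a) = (78.0×10³)(6.1⁴)/(8·36.0³·6) = 48.224 N/mm = 48224 N/m
Wire length L = πDN_a = π·36.0·6 = 678.58 mm
m = ρ·(πd²/4)·L = 7850 × 29.225×10⁻⁶ m² × 0.67858 m = 0.15568 kg
f_n = ½√(k/m) = 0.5·√(48224/0.15568) = 0.5·√(3.0977e+05) = 278.29 Hz

278 Hz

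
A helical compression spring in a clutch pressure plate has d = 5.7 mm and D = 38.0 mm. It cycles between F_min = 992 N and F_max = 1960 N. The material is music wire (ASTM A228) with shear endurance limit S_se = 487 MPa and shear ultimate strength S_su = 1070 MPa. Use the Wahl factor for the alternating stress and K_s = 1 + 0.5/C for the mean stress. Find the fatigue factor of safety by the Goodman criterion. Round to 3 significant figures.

C = D/d = 38.0/5.7 = 6.6667; K_W = (4C−1)/(4C−4)+0.615/C = 1.2246; K_s = 1+0.5/C = 1.0750
F_a = (F_max−F_min)/2 = 484 N; F_m = (F_max+F_min)/2 = 1476 N
τ_a = K_W·8F_aD/(πd³) = 1.2246 × 252.9 = 309.7 MPa
τ_m = K_s·8F_mD/(πd³) = 1.0750 × 771.23 = 829.08 MPa
Goodman: 1/n_f = τ_a/S_se + τ_m/S_su = 309.7/487 + 829.08/1070 = 0.63593 + 0.77484 = 1.4108
n_f = 1/1.4108 = 0.7088

0.709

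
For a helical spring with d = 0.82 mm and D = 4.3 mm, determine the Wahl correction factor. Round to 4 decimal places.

C = D/d = 4.3/0.82 = 5.2439
K_W = (4C−1)/(4C−4) + 0.615/C = 19.976/16.976 + 0.1173 = 1.2940

1.2940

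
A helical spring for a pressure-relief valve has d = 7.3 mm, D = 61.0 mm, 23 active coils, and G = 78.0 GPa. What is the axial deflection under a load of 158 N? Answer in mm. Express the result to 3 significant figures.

29.8 mm

k = Gd⁴/(8D³N_a) = (78.0×10³)(7.3⁴)/(8·61.0³·23) = 5.3037 N/mm
δ = F/k = 158 / 5.3037 = 29.791 mm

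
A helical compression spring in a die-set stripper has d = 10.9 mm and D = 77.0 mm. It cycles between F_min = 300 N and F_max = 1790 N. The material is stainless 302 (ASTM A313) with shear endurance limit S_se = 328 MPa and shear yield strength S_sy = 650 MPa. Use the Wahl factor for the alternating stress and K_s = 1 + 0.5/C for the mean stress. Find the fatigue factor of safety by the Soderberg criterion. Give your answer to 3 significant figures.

1.48

C = D/d = 77.0/10.9 = 7.0642; K_W = (4C−1)/(4C−4)+0.615/C = 1.2107; K_s = 1+0.5/C = 1.0708
F_a = (F_max−F_min)/2 = 745 N; F_m = (F_max+F_min)/2 = 1045 N
τ_a = K_W·8F_aD/(πd³) = 1.2107 × 112.8 = 136.57 MPa
τ_m = K_s·8F_mD/(πd³) = 1.0708 × 158.22 = 169.42 MPa
Soderberg: 1/n_f = τ_a/S_se + τ_m/S_sy = 136.57/328 + 169.42/650 = 0.41637 + 0.26065 = 0.67702
n_f = 1/0.67702 = 1.477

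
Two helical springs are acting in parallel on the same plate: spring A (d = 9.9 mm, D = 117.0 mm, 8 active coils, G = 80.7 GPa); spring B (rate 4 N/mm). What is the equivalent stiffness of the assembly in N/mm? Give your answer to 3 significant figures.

k_A = Gd⁴/(8D³N_a) = (80.7×10³)(9.9⁴)/(8·117.0³·8) = 7.5627 N/mm
Parallel: k_eq = 7.5627 + 4 = 11.563 N/mm

11.6 N/mm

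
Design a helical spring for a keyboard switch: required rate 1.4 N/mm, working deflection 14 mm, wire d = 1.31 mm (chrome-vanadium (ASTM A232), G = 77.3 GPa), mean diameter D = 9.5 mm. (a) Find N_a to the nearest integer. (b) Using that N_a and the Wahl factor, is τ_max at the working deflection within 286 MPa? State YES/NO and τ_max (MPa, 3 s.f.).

N_a = Gd⁴/(8D³k) = (77.3×10³)(1.31⁴)/(8·9.5³·1.4) = 23.71 → N_a = 24
Actual rate k = Gd⁴/(8D³·24) = 1.3829 N/mm
Working load F = kδ = 1.3829·14 = 19.361 N
C = 9.5/1.31 = 7.2519; K_W = (4C−1)/(4C−4)+0.615/C = 1.2048
τ_max = K_W·8FD/(πd³) = 1.2048·208.34 = 251 MPa
τ_max ≤ 286 MPa → acceptable

(a) 24 coils; (b) YES, τ_max = 251 MPa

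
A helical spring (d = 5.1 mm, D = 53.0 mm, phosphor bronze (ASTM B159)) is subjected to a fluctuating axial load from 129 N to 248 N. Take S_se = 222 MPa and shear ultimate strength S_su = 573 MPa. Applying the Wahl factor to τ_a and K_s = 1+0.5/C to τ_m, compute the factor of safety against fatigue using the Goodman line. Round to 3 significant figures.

C = D/d = 53.0/5.1 = 10.3922; K_W = (4C−1)/(4C−4)+0.615/C = 1.1390; K_s = 1+0.5/C = 1.0481
F_a = (F_max−F_min)/2 = 59.5 N; F_m = (F_max+F_min)/2 = 188.5 N
τ_a = K_W·8F_aD/(πd³) = 1.1390 × 60.537 = 68.954 MPa
τ_m = K_s·8F_mD/(πd³) = 1.0481 × 191.79 = 201.01 MPa
Goodman: 1/n_f = τ_a/S_se + τ_m/S_su = 68.954/222 + 201.01/573 = 0.31060 + 0.35081 = 0.66141
n_f = 1/0.66141 = 1.512

1.51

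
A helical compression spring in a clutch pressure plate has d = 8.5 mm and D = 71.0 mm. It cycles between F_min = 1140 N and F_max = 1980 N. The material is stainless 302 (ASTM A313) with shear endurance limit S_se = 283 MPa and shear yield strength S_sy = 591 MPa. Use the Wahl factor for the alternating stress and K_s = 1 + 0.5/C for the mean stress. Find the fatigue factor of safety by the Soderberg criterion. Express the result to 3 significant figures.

C = D/d = 71.0/8.5 = 8.3529; K_W = (4C−1)/(4C−4)+0.615/C = 1.1756; K_s = 1+0.5/C = 1.0599
F_a = (F_max−F_min)/2 = 420 N; F_m = (F_max+F_min)/2 = 1560 N
τ_a = K_W·8F_aD/(πd³) = 1.1756 × 123.65 = 145.37 MPa
τ_m = K_s·8F_mD/(πd³) = 1.0599 × 459.27 = 486.76 MPa
Soderberg: 1/n_f = τ_a/S_se + τ_m/S_sy = 145.37/283 + 486.76/591 = 0.51366 + 0.82362 = 1.3373
n_f = 1/1.3373 = 0.7478

0.748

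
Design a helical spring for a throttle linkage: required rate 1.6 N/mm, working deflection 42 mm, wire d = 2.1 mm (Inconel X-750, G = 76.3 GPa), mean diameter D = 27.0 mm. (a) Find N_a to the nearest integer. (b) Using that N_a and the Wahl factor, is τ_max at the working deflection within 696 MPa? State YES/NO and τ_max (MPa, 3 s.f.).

(a) 6 coils; (b) YES, τ_max = 544 MPa

N_a = Gd⁴/(8D³k) = (76.3×10³)(2.1⁴)/(8·27.0³·1.6) = 5.89 → N_a = 6
Actual rate k = Gd⁴/(8D³·6) = 1.5706 N/mm
Working load F = kδ = 1.5706·42 = 65.966 N
C = 27.0/2.1 = 12.8571; K_W = (4C−1)/(4C−4)+0.615/C = 1.1111
τ_max = K_W·8FD/(πd³) = 1.1111·489.74 = 544.14 MPa
τ_max ≤ 696 MPa → acceptable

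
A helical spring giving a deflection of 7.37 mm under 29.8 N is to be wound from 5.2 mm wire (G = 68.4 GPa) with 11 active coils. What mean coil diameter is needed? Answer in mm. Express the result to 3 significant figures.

52.0 mm

Required rate k = F/δ = 29.8/7.37 = 4.0434 N/mm
D = (Gd⁴/(8N_a·k))^(1/3) = (68.4×10³·5.2⁴/(8·11·4.0434))^(1/3)
  = (140552)^(1/3) = 51.9931 mm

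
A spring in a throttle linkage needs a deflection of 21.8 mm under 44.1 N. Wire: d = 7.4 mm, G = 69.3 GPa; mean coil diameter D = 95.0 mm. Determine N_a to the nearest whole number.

Required rate k = F/δ = 44.1/21.8 = 2.0229 N/mm
N_a = Gd⁴/(8D³k) = (69.3×10³ × 7.4⁴)/(8 × 95.0³ × 2.0229)
    = 2.07807e+08 / 1.38753e+07 = 14.98 → 15 coils

15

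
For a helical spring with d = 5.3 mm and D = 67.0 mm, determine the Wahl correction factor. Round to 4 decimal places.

C = D/d = 67.0/5.3 = 12.6415
K_W = (4C−1)/(4C−4) + 0.615/C = 49.566/46.566 + 0.0486 = 1.1131

1.1131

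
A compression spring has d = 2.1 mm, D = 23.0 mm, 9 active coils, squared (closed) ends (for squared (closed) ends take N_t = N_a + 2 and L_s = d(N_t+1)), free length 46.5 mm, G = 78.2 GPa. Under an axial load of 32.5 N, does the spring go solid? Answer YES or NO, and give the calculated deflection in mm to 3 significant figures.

k = Gd⁴/(8D³N_a) = (78.2×10³)(2.1⁴)/(8·23.0³·9) = 1.7361 N/mm
N_t = 11; L_s = 2.1·12 = 25.2 mm; δ_solid = L₀ − L_s = 46.5 − 25.2 = 21.3 mm
δ = F/k = 32.5/1.7361 = 18.72 mm
δ < δ_solid → spring does not go solid

NO, δ = 18.7 mm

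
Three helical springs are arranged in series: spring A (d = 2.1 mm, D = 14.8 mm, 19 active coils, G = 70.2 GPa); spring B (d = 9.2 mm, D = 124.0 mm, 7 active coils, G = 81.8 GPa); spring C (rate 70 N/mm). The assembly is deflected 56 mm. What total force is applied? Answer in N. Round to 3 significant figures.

k_A = Gd⁴/(8D³N_a) = (70.2×10³)(2.1⁴)/(8·14.8³·19) = 2.7707 N/mm
k_B = Gd⁴/(8D³N_a) = (81.8×10³)(9.2⁴)/(8·124.0³·7) = 5.4885 N/mm
Series: 1/k_eq = 1/2.7707 + 1/5.4885 + 1/70 = 0.55741; k_eq = 1.794 N/mm
F = k_eq·δ = 1.794·56 = 100.46 N

100 N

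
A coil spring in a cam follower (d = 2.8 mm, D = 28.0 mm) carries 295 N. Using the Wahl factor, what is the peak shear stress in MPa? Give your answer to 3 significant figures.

1100 MPa

Spring index C = D/d = 28.0/2.8 = 10.0000
K_W = (4C−1)/(4C−4) + 0.615/C = 39.000/36.000 + 0.0615 = 1.1448
τ₀ = 8FD/(πd³) = 8·295·28.0/(π·2.8³) = 66080/68.964 = 958.18 MPa
τ_max = K·τ₀ = 1.1448 × 958.18 = 1097 MPa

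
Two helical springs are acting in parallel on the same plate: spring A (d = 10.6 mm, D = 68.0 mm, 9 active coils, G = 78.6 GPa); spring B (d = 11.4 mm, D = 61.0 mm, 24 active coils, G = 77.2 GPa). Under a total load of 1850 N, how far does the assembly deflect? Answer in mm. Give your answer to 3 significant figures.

25.1 mm

k_A = Gd⁴/(8D³N_a) = (78.6×10³)(10.6⁴)/(8·68.0³·9) = 43.832 N/mm
k_B = Gd⁴/(8D³N_a) = (77.2×10³)(11.4⁴)/(8·61.0³·24) = 29.919 N/mm
Parallel: k_eq = 43.832 + 29.919 = 73.75 N/mm
δ = F/k_eq = 1850/73.75 = 25.085 mm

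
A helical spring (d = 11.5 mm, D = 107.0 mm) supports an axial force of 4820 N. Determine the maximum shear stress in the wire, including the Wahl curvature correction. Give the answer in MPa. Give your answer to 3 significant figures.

Spring index C = D/d = 107.0/11.5 = 9.3043
K_W = (4C−1)/(4C−4) + 0.615/C = 36.217/33.217 + 0.0661 = 1.1564
τ₀ = 8FD/(πd³) = 8·4820·107.0/(π·11.5³) = 4.12592e+06/4778 = 863.53 MPa
τ_max = K·τ₀ = 1.1564 × 863.53 = 998.6 MPa

999 MPa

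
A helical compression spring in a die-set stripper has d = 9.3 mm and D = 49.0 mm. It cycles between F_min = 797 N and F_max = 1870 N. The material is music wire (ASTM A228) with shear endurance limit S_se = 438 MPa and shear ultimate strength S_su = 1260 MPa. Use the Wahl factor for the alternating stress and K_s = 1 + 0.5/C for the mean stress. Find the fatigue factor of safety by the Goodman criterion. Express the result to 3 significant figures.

2.35

C = D/d = 49.0/9.3 = 5.2688; K_W = (4C−1)/(4C−4)+0.615/C = 1.2924; K_s = 1+0.5/C = 1.0949
F_a = (F_max−F_min)/2 = 536.5 N; F_m = (F_max+F_min)/2 = 1333.5 N
τ_a = K_W·8F_aD/(πd³) = 1.2924 × 83.226 = 107.56 MPa
τ_m = K_s·8F_mD/(πd³) = 1.0949 × 206.86 = 226.49 MPa
Goodman: 1/n_f = τ_a/S_se + τ_m/S_su = 107.56/438 + 226.49/1260 = 0.24558 + 0.17976 = 0.42533
n_f = 1/0.42533 = 2.351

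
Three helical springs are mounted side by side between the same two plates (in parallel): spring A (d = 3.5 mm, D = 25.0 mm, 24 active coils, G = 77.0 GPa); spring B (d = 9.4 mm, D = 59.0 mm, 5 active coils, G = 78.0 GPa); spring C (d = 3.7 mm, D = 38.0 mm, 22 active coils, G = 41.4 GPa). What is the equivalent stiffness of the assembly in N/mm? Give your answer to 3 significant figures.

k_A = Gd⁴/(8D³N_a) = (77.0×10³)(3.5⁴)/(8·25.0³·24) = 3.8516 N/mm
k_B = Gd⁴/(8D³N_a) = (78.0×10³)(9.4⁴)/(8·59.0³·5) = 74.129 N/mm
k_C = Gd⁴/(8D³N_a) = (41.4×10³)(3.7⁴)/(8·38.0³·22) = 0.80342 N/mm
Parallel: k_eq = 3.8516 + 74.129 + 0.80342 = 78.784 N/mm

78.8 N/mm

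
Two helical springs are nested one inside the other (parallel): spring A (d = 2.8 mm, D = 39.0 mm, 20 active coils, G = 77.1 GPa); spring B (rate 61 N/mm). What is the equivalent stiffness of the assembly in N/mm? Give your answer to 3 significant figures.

k_A = Gd⁴/(8D³N_a) = (77.1×10³)(2.8⁴)/(8·39.0³·20) = 0.49931 N/mm
Parallel: k_eq = 0.49931 + 61 = 61.499 N/mm

61.5 N/mm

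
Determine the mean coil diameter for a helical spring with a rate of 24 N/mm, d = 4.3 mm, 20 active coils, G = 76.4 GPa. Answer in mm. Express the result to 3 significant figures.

18.9 mm

D = (Gd⁴/(8N_a·k))^(1/3) = (76.4×10³·4.3⁴/(8·20·24))^(1/3)
  = (6801.99)^(1/3) = 18.9472 mm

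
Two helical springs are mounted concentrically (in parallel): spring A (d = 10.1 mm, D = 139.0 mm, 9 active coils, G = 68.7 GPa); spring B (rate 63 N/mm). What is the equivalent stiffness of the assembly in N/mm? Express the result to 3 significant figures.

k_A = Gd⁴/(8D³N_a) = (68.7×10³)(10.1⁴)/(8·139.0³·9) = 3.6971 N/mm
Parallel: k_eq = 3.6971 + 63 = 66.697 N/mm

66.7 N/mm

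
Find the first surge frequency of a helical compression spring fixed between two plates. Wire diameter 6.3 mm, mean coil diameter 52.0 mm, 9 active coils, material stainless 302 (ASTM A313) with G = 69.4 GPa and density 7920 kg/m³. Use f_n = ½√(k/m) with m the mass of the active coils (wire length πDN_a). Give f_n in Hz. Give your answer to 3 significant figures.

86.2 Hz

k = Gd⁴/(8D³N_a) = (69.4×10³)(6.3⁴)/(8·52.0³·9) = 10.799 N/mm = 10799 N/m
Wire length L = πDN_a = π·52.0·9 = 1470.3 mm
m = ρ·(πd²/4)·L = 7920 × 31.172×10⁻⁶ m² × 1.4703 m = 0.36299 kg
f_n = ½√(k/m) = 0.5·√(10799/0.36299) = 0.5·√(29750) = 86.241 Hz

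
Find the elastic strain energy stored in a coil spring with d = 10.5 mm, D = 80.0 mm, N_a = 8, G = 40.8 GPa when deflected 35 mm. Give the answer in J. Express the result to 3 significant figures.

9.27 J

k = Gd⁴/(8D³N_a) = (40.8×10³)(10.5⁴)/(8·80.0³·8) = 15.134 N/mm
U = ½kδ² = 0.5 × 15.134 × 35² = 9269.9 N·mm = 9.2699 J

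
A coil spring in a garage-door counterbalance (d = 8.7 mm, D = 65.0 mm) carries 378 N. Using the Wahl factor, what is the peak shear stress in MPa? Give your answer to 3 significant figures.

Spring index C = D/d = 65.0/8.7 = 7.4713
K_W = (4C−1)/(4C−4) + 0.615/C = 28.885/25.885 + 0.0823 = 1.1982
τ₀ = 8FD/(πd³) = 8·378·65.0/(π·8.7³) = 196560/2068.7 = 95.014 MPa
τ_max = K·τ₀ = 1.1982 × 95.014 = 113.85 MPa

114 MPa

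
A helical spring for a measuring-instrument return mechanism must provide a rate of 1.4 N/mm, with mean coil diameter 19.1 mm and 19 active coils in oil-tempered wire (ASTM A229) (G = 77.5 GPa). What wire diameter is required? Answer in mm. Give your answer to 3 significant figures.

2.09 mm

d = (8D³N_a·k / G)^(1/4) = (8·19.1³·19·1.4 / (77.5×10³))^0.25
  = (19.132)^0.25 = 2.0914 mm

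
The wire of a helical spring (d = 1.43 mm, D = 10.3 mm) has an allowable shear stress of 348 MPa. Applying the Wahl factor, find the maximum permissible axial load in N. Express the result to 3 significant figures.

C = D/d = 10.3/1.43 = 7.2028
K_W = (4C−1)/(4C−4) + 0.615/C = 27.811/24.811 + 0.0854 = 1.2063
τ_max = K·8FD/(πd³) → F_max = τ_allow·πd³/(8DK)
F_max = 348·π·1.43³/(8·10.3·1.2063) = 3197/99.399 = 32.163 N

32.2 N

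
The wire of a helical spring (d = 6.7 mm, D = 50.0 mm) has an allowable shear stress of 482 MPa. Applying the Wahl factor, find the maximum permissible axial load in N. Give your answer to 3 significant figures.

950 N

C = D/d = 50.0/6.7 = 7.4627
K_W = (4C−1)/(4C−4) + 0.615/C = 28.851/25.851 + 0.0824 = 1.1985
τ_max = K·8FD/(πd³) → F_max = τ_allow·πd³/(8DK)
F_max = 482·π·6.7³/(8·50.0·1.1985) = 4.5543e+05/479.38 = 950.03 N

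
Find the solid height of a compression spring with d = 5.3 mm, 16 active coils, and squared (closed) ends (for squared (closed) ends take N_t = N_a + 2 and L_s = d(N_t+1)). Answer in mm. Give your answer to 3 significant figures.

101 mm

squared (closed) ends: N_t = N_a + 2 = 16 + 2 = 18
L_s = d·(N_t+1) = 5.3 × 19 = 100.7 mm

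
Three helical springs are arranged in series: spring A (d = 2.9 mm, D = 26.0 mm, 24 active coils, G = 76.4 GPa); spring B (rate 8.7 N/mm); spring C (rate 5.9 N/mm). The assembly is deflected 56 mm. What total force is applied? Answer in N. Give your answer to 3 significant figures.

k_A = Gd⁴/(8D³N_a) = (76.4×10³)(2.9⁴)/(8·26.0³·24) = 1.6013 N/mm
Series: 1/k_eq = 1/1.6013 + 1/8.7 + 1/5.9 = 0.90894; k_eq = 1.1002 N/mm
F = k_eq·δ = 1.1002·56 = 61.61 N

61.6 N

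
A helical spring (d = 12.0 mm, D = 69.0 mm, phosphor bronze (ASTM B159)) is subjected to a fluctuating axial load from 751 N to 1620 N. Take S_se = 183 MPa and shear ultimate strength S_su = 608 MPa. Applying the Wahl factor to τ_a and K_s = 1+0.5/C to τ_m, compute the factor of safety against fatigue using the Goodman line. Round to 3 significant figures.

C = D/d = 69.0/12.0 = 5.7500; K_W = (4C−1)/(4C−4)+0.615/C = 1.2649; K_s = 1+0.5/C = 1.0870
F_a = (F_max−F_min)/2 = 434.5 N; F_m = (F_max+F_min)/2 = 1185.5 N
τ_a = K_W·8F_aD/(πd³) = 1.2649 × 44.181 = 55.882 MPa
τ_m = K_s·8F_mD/(πd³) = 1.0870 × 120.54 = 131.03 MPa
Goodman: 1/n_f = τ_a/S_se + τ_m/S_su = 55.882/183 + 131.03/608 = 0.30537 + 0.21550 = 0.52087
n_f = 1/0.52087 = 1.92

1.92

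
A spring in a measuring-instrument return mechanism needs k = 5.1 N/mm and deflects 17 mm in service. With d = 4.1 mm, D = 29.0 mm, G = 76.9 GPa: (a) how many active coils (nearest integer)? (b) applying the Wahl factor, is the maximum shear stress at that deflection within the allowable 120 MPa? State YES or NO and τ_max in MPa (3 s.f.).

N_a = Gd⁴/(8D³k) = (76.9×10³)(4.1⁴)/(8·29.0³·5.1) = 21.84 → N_a = 22
Actual rate k = Gd⁴/(8D³·22) = 5.0624 N/mm
Working load F = kδ = 5.0624·17 = 86.061 N
C = 29.0/4.1 = 7.0732; K_W = (4C−1)/(4C−4)+0.615/C = 1.2104
τ_max = K_W·8FD/(πd³) = 1.2104·92.213 = 111.62 MPa
τ_max ≤ 120 MPa → acceptable

(a) 22 coils; (b) YES, τ_max = 112 MPa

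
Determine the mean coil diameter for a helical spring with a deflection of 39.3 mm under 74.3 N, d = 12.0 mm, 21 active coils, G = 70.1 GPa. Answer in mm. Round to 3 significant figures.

Required rate k = F/δ = 74.3/39.3 = 1.8906 N/mm
D = (Gd⁴/(8N_a·k))^(1/3) = (70.1×10³·12.0⁴/(8·21·1.8906))^(1/3)
  = (4.57654e+06)^(1/3) = 166.0272 mm

166 mm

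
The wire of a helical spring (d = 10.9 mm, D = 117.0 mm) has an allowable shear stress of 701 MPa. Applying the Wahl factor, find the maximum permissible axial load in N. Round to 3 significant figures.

2690 N

C = D/d = 117.0/10.9 = 10.7339
K_W = (4C−1)/(4C−4) + 0.615/C = 41.936/38.936 + 0.0573 = 1.1343
τ_max = K·8FD/(πd³) → F_max = τ_allow·πd³/(8DK)
F_max = 701·π·10.9³/(8·117.0·1.1343) = 2.852e+06/1061.7 = 2686.1 N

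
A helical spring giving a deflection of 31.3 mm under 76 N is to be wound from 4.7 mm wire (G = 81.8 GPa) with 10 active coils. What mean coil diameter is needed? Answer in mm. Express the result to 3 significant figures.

Required rate k = F/δ = 76/31.3 = 2.4281 N/mm
D = (Gd⁴/(8N_a·k))^(1/3) = (81.8×10³·4.7⁴/(8·10·2.4281))^(1/3)
  = (205488)^(1/3) = 59.0104 mm

59.0 mm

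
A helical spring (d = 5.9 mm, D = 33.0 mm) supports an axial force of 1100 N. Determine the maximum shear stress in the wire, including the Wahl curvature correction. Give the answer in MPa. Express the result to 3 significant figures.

573 MPa

Spring index C = D/d = 33.0/5.9 = 5.5932
K_W = (4C−1)/(4C−4) + 0.615/C = 21.373/18.373 + 0.1100 = 1.2732
τ₀ = 8FD/(πd³) = 8·1100·33.0/(π·5.9³) = 290400/645.22 = 450.08 MPa
τ_max = K·τ₀ = 1.2732 × 450.08 = 573.06 MPa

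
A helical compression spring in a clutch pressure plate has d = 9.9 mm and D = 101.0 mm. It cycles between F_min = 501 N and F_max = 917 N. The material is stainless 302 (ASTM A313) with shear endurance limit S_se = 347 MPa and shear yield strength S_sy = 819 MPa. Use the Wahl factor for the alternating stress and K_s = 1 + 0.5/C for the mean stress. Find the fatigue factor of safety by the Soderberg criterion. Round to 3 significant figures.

2.37

C = D/d = 101.0/9.9 = 10.2020; K_W = (4C−1)/(4C−4)+0.615/C = 1.1418; K_s = 1+0.5/C = 1.0490
F_a = (F_max−F_min)/2 = 208 N; F_m = (F_max+F_min)/2 = 709 N
τ_a = K_W·8F_aD/(πd³) = 1.1418 × 55.134 = 62.951 MPa
τ_m = K_s·8F_mD/(πd³) = 1.0490 × 187.93 = 197.14 MPa
Soderberg: 1/n_f = τ_a/S_se + τ_m/S_sy = 62.951/347 + 197.14/819 = 0.18142 + 0.24071 = 0.42213
n_f = 1/0.42213 = 2.369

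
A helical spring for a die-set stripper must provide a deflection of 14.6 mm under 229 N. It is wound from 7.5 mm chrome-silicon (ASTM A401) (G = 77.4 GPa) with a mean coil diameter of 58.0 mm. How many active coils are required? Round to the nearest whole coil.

Required rate k = F/δ = 229/14.6 = 15.685 N/mm
N_a = Gd⁴/(8D³k) = (77.4×10³ × 7.5⁴)/(8 × 58.0³ × 15.685)
    = 2.44898e+08 / 2.44825e+07 = 10 → 10 coils

10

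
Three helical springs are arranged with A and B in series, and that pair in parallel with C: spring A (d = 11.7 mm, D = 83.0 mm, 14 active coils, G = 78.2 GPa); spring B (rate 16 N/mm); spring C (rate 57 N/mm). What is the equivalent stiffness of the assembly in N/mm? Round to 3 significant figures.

k_A = Gd⁴/(8D³N_a) = (78.2×10³)(11.7⁴)/(8·83.0³·14) = 22.882 N/mm
Springs A,B series: k_AB = 1/(1/22.882+1/16) = 9.416 N/mm; parallel with C: k_eq = 9.416+57 = 66.416 N/mm

66.4 N/mm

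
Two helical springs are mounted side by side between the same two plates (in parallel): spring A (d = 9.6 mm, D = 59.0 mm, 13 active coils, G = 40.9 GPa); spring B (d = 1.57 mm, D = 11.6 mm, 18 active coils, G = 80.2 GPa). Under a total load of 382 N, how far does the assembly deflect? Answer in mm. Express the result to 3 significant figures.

k_A = Gd⁴/(8D³N_a) = (40.9×10³)(9.6⁴)/(8·59.0³·13) = 16.264 N/mm
k_B = Gd⁴/(8D³N_a) = (80.2×10³)(1.57⁴)/(8·11.6³·18) = 2.1679 N/mm
Parallel: k_eq = 16.264 + 2.1679 = 18.432 N/mm
δ = F/k_eq = 382/18.432 = 20.725 mm

20.7 mm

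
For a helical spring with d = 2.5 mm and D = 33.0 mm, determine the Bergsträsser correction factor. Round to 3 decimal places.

C = D/d = 33.0/2.5 = 13.2000
K_B = (4C+2)/(4C−3) = 54.800/49.800 = 1.1004

1.100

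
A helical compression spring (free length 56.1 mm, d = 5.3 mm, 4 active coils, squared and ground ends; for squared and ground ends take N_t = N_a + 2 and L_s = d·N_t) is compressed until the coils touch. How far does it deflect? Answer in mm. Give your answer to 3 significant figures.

N_t = 6; L_s = 5.3·6 = 31.8 mm
δ_solid = L₀ − L_s = 56.1 − 31.8 = 24.3 mm

24.3 mm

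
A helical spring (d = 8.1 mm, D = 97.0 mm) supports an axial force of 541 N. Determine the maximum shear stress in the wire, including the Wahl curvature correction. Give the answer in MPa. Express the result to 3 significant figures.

Spring index C = D/d = 97.0/8.1 = 11.9753
K_W = (4C−1)/(4C−4) + 0.615/C = 46.901/43.901 + 0.0514 = 1.1197
τ₀ = 8FD/(πd³) = 8·541·97.0/(π·8.1³) = 419816/1669.6 = 251.45 MPa
τ_max = K·τ₀ = 1.1197 × 251.45 = 281.55 MPa

282 MPa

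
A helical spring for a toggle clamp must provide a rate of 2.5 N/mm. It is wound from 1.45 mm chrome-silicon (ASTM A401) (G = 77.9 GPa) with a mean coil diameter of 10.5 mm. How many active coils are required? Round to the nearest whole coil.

15

N_a = Gd⁴/(8D³k) = (77.9×10³ × 1.45⁴)/(8 × 10.5³ × 2.5)
    = 344357 / 23152.5 = 14.87 → 15 coils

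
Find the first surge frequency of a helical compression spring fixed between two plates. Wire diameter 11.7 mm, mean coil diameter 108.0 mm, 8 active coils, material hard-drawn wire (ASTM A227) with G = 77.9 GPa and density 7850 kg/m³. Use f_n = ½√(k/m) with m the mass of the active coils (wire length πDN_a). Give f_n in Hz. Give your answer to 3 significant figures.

k = Gd⁴/(8D³N_a) = (77.9×10³)(11.7⁴)/(8·108.0³·8) = 18.106 N/mm = 18106 N/m
Wire length L = πDN_a = π·108.0·8 = 2714.3 mm
m = ρ·(πd²/4)·L = 7850 × 107.51×10⁻⁶ m² × 2.7143 m = 2.2908 kg
f_n = ½√(k/m) = 0.5·√(18106/2.2908) = 0.5·√(7903.8) = 44.452 Hz

44.5 Hz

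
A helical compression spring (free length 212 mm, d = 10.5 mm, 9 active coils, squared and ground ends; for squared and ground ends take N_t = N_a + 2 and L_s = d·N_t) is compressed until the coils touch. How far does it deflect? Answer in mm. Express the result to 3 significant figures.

96.5 mm

N_t = 11; L_s = 10.5·11 = 115.5 mm
δ_solid = L₀ − L_s = 212 − 115.5 = 96.5 mm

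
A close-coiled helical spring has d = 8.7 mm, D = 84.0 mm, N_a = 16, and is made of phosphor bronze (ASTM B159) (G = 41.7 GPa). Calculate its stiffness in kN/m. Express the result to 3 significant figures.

3.15 kN/m

k = Gd⁴/(8D³N_a) = (41.7×10³ × 8.7⁴) / (8 × 84.0³ × 16)
  = 2.38898e+08 / 7.58661e+07 = 3.1489 N/mm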